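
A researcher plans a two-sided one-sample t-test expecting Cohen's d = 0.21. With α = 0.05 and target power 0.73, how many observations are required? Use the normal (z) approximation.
n = 151

Sample size formula (one-sample t-test, normal approximation):
n = ((z_{α/2} + z_β) / d)²

z_{α/2} = 1.960 (for α = 0.05, two-sided)
z_β = 0.613 (for power = 0.73)
d = 0.21

n = ((1.960 + 0.613) / 0.21)²
n = (12.252)²
n ≈ 150.11
Round up to the next whole number: n = 151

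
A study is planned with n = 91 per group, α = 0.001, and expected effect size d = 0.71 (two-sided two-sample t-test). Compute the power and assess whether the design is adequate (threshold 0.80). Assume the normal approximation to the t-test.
Power ≈ 0.93; the study is adequately powered (power ≥ 0.80)

Power calculation (two-sample t-test, normal approximation):
z_β = d · √(n/2) - z_{α/2}
z_β = 0.71 · √(91/2) - 3.291
z_β = 0.71 · 6.745 - 3.291
z_β = 1.499

Power = Φ(z_β) = Φ(1.499) ≈ 0.933

Effect size d = 0.71 is medium by Cohen's convention (0.2/0.5/0.8).

Threshold: power ≥ 0.80 is conventionally adequate.
Power ≈ 0.93 → the study is adequately powered (power ≥ 0.80).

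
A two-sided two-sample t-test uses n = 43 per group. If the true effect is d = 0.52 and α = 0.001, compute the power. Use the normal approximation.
Power ≈ 0.19

Power calculation (two-sample t-test, normal approximation):
z_β = d · √(n/2) - z_{α/2}
z_β = 0.52 · √(43/2) - 3.291
z_β = 0.52 · 4.637 - 3.291
z_β = -0.879

Power = Φ(z_β) = Φ(-0.879) ≈ 0.190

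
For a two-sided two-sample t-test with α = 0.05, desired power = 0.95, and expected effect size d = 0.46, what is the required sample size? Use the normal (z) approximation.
n = 123 per group

Sample size formula (two-sample t-test, normal approximation):
n = 2 · ((z_{α/2} + z_β) / d)²

z_{α/2} = 1.960 (for α = 0.05, two-sided)
z_β = 1.645 (for power = 0.95)
d = 0.46

n = 2 · ((1.960 + 1.645) / 0.46)²
n = 2 · (7.837)²
n ≈ 122.84
Round up to the next whole number: n = 123 per group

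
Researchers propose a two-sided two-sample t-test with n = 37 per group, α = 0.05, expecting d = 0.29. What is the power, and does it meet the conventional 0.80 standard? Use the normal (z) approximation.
Power ≈ 0.24; the study is underpowered (power < 0.80)

Power calculation (two-sample t-test, normal approximation):
z_β = d · √(n/2) - z_{α/2}
z_β = 0.29 · √(37/2) - 1.960
z_β = 0.29 · 4.301 - 1.960
z_β = -0.713

Power = Φ(z_β) = Φ(-0.713) ≈ 0.238

Effect size d = 0.29 is small by Cohen's convention (0.2/0.5/0.8).

Threshold: power ≥ 0.80 is conventionally adequate.
Power ≈ 0.24 → the study is underpowered (power < 0.80).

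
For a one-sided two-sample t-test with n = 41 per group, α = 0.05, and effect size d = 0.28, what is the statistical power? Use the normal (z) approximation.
Power ≈ 0.35

Power calculation (two-sample t-test, normal approximation):
z_β = d · √(n/2) - z_α
z_β = 0.28 · √(41/2) - 1.645
z_β = 0.28 · 4.528 - 1.645
z_β = -0.377

Power = Φ(z_β) = Φ(-0.377) ≈ 0.353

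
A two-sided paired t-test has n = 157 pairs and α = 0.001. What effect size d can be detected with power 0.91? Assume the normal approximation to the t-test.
d ≈ 0.37

Minimum detectable effect (paired t-test, normal approximation):
d = (z_{α/2} + z_β) / √n
d = (3.291 + 1.341) / √157
d = 4.631 / 12.530
d ≈ 0.37

By Cohen's convention (0.2 small / 0.5 medium / 0.8 large): small effect.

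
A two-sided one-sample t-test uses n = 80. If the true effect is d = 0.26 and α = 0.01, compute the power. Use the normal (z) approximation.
Power ≈ 0.40

Power calculation (one-sample t-test, normal approximation):
z_β = d · √n - z_{α/2}
z_β = 0.26 · √80 - 2.576
z_β = 0.26 · 8.944 - 2.576
z_β = -0.250

Power = Φ(z_β) = Φ(-0.250) ≈ 0.401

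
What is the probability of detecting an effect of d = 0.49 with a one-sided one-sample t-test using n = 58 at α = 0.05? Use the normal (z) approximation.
Power ≈ 0.98

Power calculation (one-sample t-test, normal approximation):
z_β = d · √n - z_α
z_β = 0.49 · √58 - 1.645
z_β = 0.49 · 7.616 - 1.645
z_β = 2.087

Power = Φ(z_β) = Φ(2.087) ≈ 0.982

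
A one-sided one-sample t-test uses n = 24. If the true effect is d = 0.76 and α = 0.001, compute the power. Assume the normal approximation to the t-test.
Power ≈ 0.74

Power calculation (one-sample t-test, normal approximation):
z_β = d · √n - z_α
z_β = 0.76 · √24 - 3.090
z_β = 0.76 · 4.899 - 3.090
z_β = 0.633

Power = Φ(z_β) = Φ(0.633) ≈ 0.737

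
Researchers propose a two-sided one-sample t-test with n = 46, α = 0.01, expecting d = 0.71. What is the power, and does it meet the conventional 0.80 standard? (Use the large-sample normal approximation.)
Power ≈ 0.99; the study is adequately powered (power ≥ 0.80)

Power calculation (one-sample t-test, normal approximation):
z_β = d · √n - z_{α/2}
z_β = 0.71 · √46 - 2.576
z_β = 0.71 · 6.782 - 2.576
z_β = 2.240

Power = Φ(z_β) = Φ(2.240) ≈ 0.987

Effect size d = 0.71 is medium by Cohen's convention (0.2/0.5/0.8).

Threshold: power ≥ 0.80 is conventionally adequate.
Power ≈ 0.99 → the study is adequately powered (power ≥ 0.80).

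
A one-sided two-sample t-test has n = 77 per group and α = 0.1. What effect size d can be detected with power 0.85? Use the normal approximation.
d ≈ 0.37

Minimum detectable effect (two-sample t-test, normal approximation):
d = (z_α + z_β) / √(n/2)
d = (1.282 + 1.036) / √(77/2)
d = 2.318 / 6.205
d ≈ 0.37

By Cohen's convention (0.2 small / 0.5 medium / 0.8 large): small effect.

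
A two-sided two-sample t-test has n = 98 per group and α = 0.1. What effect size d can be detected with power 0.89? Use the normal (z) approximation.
d ≈ 0.41

Minimum detectable effect (two-sample t-test, normal approximation):
d = (z_{α/2} + z_β) / √(n/2)
d = (1.645 + 1.227) / √(98/2)
d = 2.871 / 7.000
d ≈ 0.41

By Cohen's convention (0.2 small / 0.5 medium / 0.8 large): small effect.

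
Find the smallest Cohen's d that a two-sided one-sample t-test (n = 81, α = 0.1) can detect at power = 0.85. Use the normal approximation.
d ≈ 0.30

Minimum detectable effect (one-sample t-test, normal approximation):
d = (z_{α/2} + z_β) / √n
d = (1.645 + 1.036) / √81
d = 2.681 / 9.000
d ≈ 0.30

By Cohen's convention (0.2 small / 0.5 medium / 0.8 large): small effect.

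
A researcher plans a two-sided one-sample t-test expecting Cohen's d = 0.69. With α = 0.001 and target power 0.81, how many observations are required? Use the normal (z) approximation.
n = 37

Sample size formula (one-sample t-test, normal approximation):
n = ((z_{α/2} + z_β) / d)²

z_{α/2} = 3.291 (for α = 0.001, two-sided)
z_β = 0.878 (for power = 0.81)
d = 0.69

n = ((3.291 + 0.878) / 0.69)²
n = (6.042)²
n ≈ 36.51
Round up to the next whole number: n = 37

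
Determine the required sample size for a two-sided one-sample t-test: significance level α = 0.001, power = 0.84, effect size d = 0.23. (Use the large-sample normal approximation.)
n = 348

Sample size formula (one-sample t-test, normal approximation):
n = ((z_{α/2} + z_β) / d)²

z_{α/2} = 3.291 (for α = 0.001, two-sided)
z_β = 0.994 (for power = 0.84)
d = 0.23

n = ((3.291 + 0.994) / 0.23)²
n = (18.630)²
n ≈ 347.08
Round up to the next whole number: n = 348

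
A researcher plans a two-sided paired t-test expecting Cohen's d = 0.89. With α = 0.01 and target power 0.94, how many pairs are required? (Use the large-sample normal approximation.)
n = 22 pairs

Sample size formula (paired t-test, normal approximation):
n = ((z_{α/2} + z_β) / d)²

z_{α/2} = 2.576 (for α = 0.01, two-sided)
z_β = 1.555 (for power = 0.94)
d = 0.89

n = ((2.576 + 1.555) / 0.89)²
n = (4.642)²
n ≈ 21.55
Round up to the next whole number: n = 22 pairs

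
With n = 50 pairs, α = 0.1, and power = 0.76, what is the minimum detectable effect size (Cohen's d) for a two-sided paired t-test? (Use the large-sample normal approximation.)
d ≈ 0.33

Minimum detectable effect (paired t-test, normal approximation):
d = (z_{α/2} + z_β) / √n
d = (1.645 + 0.706) / √50
d = 2.351 / 7.071
d ≈ 0.33

By Cohen's convention (0.2 small / 0.5 medium / 0.8 large): small effect.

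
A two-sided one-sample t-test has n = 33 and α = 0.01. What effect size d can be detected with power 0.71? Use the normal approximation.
d ≈ 0.54

Minimum detectable effect (one-sample t-test, normal approximation):
d = (z_{α/2} + z_β) / √n
d = (2.576 + 0.553) / √33
d = 3.129 / 5.745
d ≈ 0.54

By Cohen's convention (0.2 small / 0.5 medium / 0.8 large): medium effect.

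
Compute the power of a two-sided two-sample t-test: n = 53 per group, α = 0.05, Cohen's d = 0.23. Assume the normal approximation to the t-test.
Power ≈ 0.22

Power calculation (two-sample t-test, normal approximation):
z_β = d · √(n/2) - z_{α/2}
z_β = 0.23 · √(53/2) - 1.960
z_β = 0.23 · 5.148 - 1.960
z_β = -0.776

Power = Φ(z_β) = Φ(-0.776) ≈ 0.219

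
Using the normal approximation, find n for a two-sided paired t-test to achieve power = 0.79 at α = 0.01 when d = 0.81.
n = 18 pairs

Sample size formula (paired t-test, normal approximation):
n = ((z_{α/2} + z_β) / d)²

z_{α/2} = 2.576 (for α = 0.01, two-sided)
z_β = 0.806 (for power = 0.79)
d = 0.81

n = ((2.576 + 0.806) / 0.81)²
n = (4.175)²
n ≈ 17.43
Round up to the next whole number: n = 18 pairs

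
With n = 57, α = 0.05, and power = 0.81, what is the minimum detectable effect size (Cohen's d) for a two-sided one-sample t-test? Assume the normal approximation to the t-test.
d ≈ 0.38

Minimum detectable effect (one-sample t-test, normal approximation):
d = (z_{α/2} + z_β) / √n
d = (1.960 + 0.878) / √57
d = 2.838 / 7.550
d ≈ 0.38

By Cohen's convention (0.2 small / 0.5 medium / 0.8 large): small effect.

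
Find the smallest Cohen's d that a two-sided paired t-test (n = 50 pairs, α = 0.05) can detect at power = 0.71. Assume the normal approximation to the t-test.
d ≈ 0.36

Minimum detectable effect (paired t-test, normal approximation):
d = (z_{α/2} + z_β) / √n
d = (1.960 + 0.553) / √50
d = 2.513 / 7.071
d ≈ 0.36

By Cohen's convention (0.2 small / 0.5 medium / 0.8 large): small effect.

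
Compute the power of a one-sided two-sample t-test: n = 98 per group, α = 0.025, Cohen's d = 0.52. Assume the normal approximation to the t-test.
Power ≈ 0.95

Power calculation (two-sample t-test, normal approximation):
z_β = d · √(n/2) - z_α
z_β = 0.52 · √(98/2) - 1.960
z_β = 0.52 · 7.000 - 1.960
z_β = 1.680

Power = Φ(z_β) = Φ(1.680) ≈ 0.954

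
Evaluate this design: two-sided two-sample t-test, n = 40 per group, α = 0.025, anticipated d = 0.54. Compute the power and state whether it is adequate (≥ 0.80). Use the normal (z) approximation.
Power ≈ 0.57; the study is underpowered (power < 0.80)

Power calculation (two-sample t-test, normal approximation):
z_β = d · √(n/2) - z_{α/2}
z_β = 0.54 · √(40/2) - 2.241
z_β = 0.54 · 4.472 - 2.241
z_β = 0.174

Power = Φ(z_β) = Φ(0.174) ≈ 0.569

Effect size d = 0.54 is medium by Cohen's convention (0.2/0.5/0.8).

Threshold: power ≥ 0.80 is conventionally adequate.
Power ≈ 0.57 → the study is underpowered (power < 0.80).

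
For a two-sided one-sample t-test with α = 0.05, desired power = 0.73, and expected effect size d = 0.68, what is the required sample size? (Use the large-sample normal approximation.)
n = 15

Sample size formula (one-sample t-test, normal approximation):
n = ((z_{α/2} + z_β) / d)²

z_{α/2} = 1.960 (for α = 0.05, two-sided)
z_β = 0.613 (for power = 0.73)
d = 0.68

n = ((1.960 + 0.613) / 0.68)²
n = (3.784)²
n ≈ 14.32
Round up to the next whole number: n = 15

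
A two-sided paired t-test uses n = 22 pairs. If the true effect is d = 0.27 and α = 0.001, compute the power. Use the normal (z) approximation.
Power ≈ 0.02

Power calculation (paired t-test, normal approximation):
z_β = d · √n - z_{α/2}
z_β = 0.27 · √22 - 3.291
z_β = 0.27 · 4.690 - 3.291
z_β = -2.024

Power = Φ(z_β) = Φ(-2.024) ≈ 0.021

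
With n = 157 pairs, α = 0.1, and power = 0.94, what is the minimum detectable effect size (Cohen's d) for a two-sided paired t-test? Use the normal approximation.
d ≈ 0.26

Minimum detectable effect (paired t-test, normal approximation):
d = (z_{α/2} + z_β) / √n
d = (1.645 + 1.555) / √157
d = 3.200 / 12.530
d ≈ 0.26

By Cohen's convention (0.2 small / 0.5 medium / 0.8 large): small effect.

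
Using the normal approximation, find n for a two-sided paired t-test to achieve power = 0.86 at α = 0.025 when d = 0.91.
n = 14 pairs

Sample size formula (paired t-test, normal approximation):
n = ((z_{α/2} + z_β) / d)²

z_{α/2} = 2.241 (for α = 0.025, two-sided)
z_β = 1.080 (for power = 0.86)
d = 0.91

n = ((2.241 + 1.080) / 0.91)²
n = (3.649)²
n ≈ 13.32
Round up to the next whole number: n = 14 pairs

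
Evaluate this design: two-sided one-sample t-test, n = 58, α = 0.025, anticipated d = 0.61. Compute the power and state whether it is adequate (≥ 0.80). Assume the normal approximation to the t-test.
Power ≈ 0.99; the study is adequately powered (power ≥ 0.80)

Power calculation (one-sample t-test, normal approximation):
z_β = d · √n - z_{α/2}
z_β = 0.61 · √58 - 2.241
z_β = 0.61 · 7.616 - 2.241
z_β = 2.404

Power = Φ(z_β) = Φ(2.404) ≈ 0.992

Effect size d = 0.61 is medium by Cohen's convention (0.2/0.5/0.8).

Threshold: power ≥ 0.80 is conventionally adequate.
Power ≈ 0.99 → the study is adequately powered (power ≥ 0.80).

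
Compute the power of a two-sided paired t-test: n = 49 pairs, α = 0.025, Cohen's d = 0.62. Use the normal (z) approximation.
Power ≈ 0.98

Power calculation (paired t-test, normal approximation):
z_β = d · √n - z_{α/2}
z_β = 0.62 · √49 - 2.241
z_β = 0.62 · 7.000 - 2.241
z_β = 2.099

Power = Φ(z_β) = Φ(2.099) ≈ 0.982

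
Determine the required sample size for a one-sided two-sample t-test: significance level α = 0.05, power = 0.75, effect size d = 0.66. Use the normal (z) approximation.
n = 25 per group

Sample size formula (two-sample t-test, normal approximation):
n = 2 · ((z_α + z_β) / d)²

z_α = 1.645 (for α = 0.05, one-sided)
z_β = 0.674 (for power = 0.75)
d = 0.66

n = 2 · ((1.645 + 0.674) / 0.66)²
n = 2 · (3.514)²
n ≈ 24.70
Round up to the next whole number: n = 25 per group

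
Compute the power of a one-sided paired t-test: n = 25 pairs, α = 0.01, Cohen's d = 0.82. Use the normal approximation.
Power ≈ 0.96

Power calculation (paired t-test, normal approximation):
z_β = d · √n - z_α
z_β = 0.82 · √25 - 2.326
z_β = 0.82 · 5.000 - 2.326
z_β = 1.774

Power = Φ(z_β) = Φ(1.774) ≈ 0.962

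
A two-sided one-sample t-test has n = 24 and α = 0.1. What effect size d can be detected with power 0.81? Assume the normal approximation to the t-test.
d ≈ 0.51

Minimum detectable effect (one-sample t-test, normal approximation):
d = (z_{α/2} + z_β) / √n
d = (1.645 + 0.878) / √24
d = 2.523 / 4.899
d ≈ 0.51

By Cohen's convention (0.2 small / 0.5 medium / 0.8 large): medium effect.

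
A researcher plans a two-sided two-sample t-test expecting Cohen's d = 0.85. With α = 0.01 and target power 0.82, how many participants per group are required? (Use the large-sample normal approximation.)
n = 34 per group

Sample size formula (two-sample t-test, normal approximation):
n = 2 · ((z_{α/2} + z_β) / d)²

z_{α/2} = 2.576 (for α = 0.01, two-sided)
z_β = 0.915 (for power = 0.82)
d = 0.85

n = 2 · ((2.576 + 0.915) / 0.85)²
n = 2 · (4.107)²
n ≈ 33.73
Round up to the next whole number: n = 34 per group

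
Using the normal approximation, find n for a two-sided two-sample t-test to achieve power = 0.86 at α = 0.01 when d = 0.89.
n = 34 per group

Sample size formula (two-sample t-test, normal approximation):
n = 2 · ((z_{α/2} + z_β) / d)²

z_{α/2} = 2.576 (for α = 0.01, two-sided)
z_β = 1.080 (for power = 0.86)
d = 0.89

n = 2 · ((2.576 + 1.080) / 0.89)²
n = 2 · (4.108)²
n ≈ 33.75
Round up to the next whole number: n = 34 per group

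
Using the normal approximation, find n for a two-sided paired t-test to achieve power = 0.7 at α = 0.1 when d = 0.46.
n = 23 pairs

Sample size formula (paired t-test, normal approximation):
n = ((z_{α/2} + z_β) / d)²

z_{α/2} = 1.645 (for α = 0.1, two-sided)
z_β = 0.524 (for power = 0.7)
d = 0.46

n = ((1.645 + 0.524) / 0.46)²
n = (4.715)²
n ≈ 22.23
Round up to the next whole number: n = 23 pairs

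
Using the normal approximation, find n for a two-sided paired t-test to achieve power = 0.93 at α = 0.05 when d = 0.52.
n = 44 pairs

Sample size formula (paired t-test, normal approximation):
n = ((z_{α/2} + z_β) / d)²

z_{α/2} = 1.960 (for α = 0.05, two-sided)
z_β = 1.476 (for power = 0.93)
d = 0.52

n = ((1.960 + 1.476) / 0.52)²
n = (6.608)²
n ≈ 43.67
Round up to the next whole number: n = 44 pairs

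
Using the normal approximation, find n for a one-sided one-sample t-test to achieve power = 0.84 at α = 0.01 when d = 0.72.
n = 22

Sample size formula (one-sample t-test, normal approximation):
n = ((z_α + z_β) / d)²

z_α = 2.326 (for α = 0.01, one-sided)
z_β = 0.994 (for power = 0.84)
d = 0.72

n = ((2.326 + 0.994) / 0.72)²
n = (4.611)²
n ≈ 21.26
Round up to the next whole number: n = 22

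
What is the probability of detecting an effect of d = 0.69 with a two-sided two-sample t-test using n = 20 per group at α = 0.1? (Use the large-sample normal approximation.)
Power ≈ 0.70

Power calculation (two-sample t-test, normal approximation):
z_β = d · √(n/2) - z_{α/2}
z_β = 0.69 · √(20/2) - 1.645
z_β = 0.69 · 3.162 - 1.645
z_β = 0.537

Power = Φ(z_β) = Φ(0.537) ≈ 0.704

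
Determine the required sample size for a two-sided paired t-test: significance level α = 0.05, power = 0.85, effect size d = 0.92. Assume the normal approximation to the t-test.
n = 11 pairs

Sample size formula (paired t-test, normal approximation):
n = ((z_{α/2} + z_β) / d)²

z_{α/2} = 1.960 (for α = 0.05, two-sided)
z_β = 1.036 (for power = 0.85)
d = 0.92

n = ((1.960 + 1.036) / 0.92)²
n = (3.257)²
n ≈ 10.61
Round up to the next whole number: n = 11 pairs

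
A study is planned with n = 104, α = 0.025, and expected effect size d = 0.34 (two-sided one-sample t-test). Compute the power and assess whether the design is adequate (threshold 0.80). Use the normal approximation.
Power ≈ 0.89; the study is adequately powered (power ≥ 0.80)

Power calculation (one-sample t-test, normal approximation):
z_β = d · √n - z_{α/2}
z_β = 0.34 · √104 - 2.241
z_β = 0.34 · 10.198 - 2.241
z_β = 1.226

Power = Φ(z_β) = Φ(1.226) ≈ 0.890

Effect size d = 0.34 is small by Cohen's convention (0.2/0.5/0.8).

Threshold: power ≥ 0.80 is conventionally adequate.
Power ≈ 0.89 → the study is adequately powered (power ≥ 0.80).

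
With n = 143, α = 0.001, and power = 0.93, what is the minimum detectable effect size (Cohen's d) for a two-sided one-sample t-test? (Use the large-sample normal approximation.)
d ≈ 0.40

Minimum detectable effect (one-sample t-test, normal approximation):
d = (z_{α/2} + z_β) / √n
d = (3.291 + 1.476) / √143
d = 4.766 / 11.958
d ≈ 0.40

By Cohen's convention (0.2 small / 0.5 medium / 0.8 large): small effect.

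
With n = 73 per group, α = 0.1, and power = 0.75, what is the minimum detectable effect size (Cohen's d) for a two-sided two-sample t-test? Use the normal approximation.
d ≈ 0.38

Minimum detectable effect (two-sample t-test, normal approximation):
d = (z_{α/2} + z_β) / √(n/2)
d = (1.645 + 0.674) / √(73/2)
d = 2.319 / 6.042
d ≈ 0.38

By Cohen's convention (0.2 small / 0.5 medium / 0.8 large): small effect.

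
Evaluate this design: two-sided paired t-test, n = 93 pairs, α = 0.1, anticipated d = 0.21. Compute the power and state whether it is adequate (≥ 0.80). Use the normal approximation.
Power ≈ 0.65; the study is underpowered (power < 0.80)

Power calculation (paired t-test, normal approximation):
z_β = d · √n - z_{α/2}
z_β = 0.21 · √93 - 1.645
z_β = 0.21 · 9.644 - 1.645
z_β = 0.380

Power = Φ(z_β) = Φ(0.380) ≈ 0.648

Effect size d = 0.21 is small by Cohen's convention (0.2/0.5/0.8).

Threshold: power ≥ 0.80 is conventionally adequate.
Power ≈ 0.65 → the study is underpowered (power < 0.80).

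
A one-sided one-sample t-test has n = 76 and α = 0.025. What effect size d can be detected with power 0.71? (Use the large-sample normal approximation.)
d ≈ 0.29

Minimum detectable effect (one-sample t-test, normal approximation):
d = (z_α + z_β) / √n
d = (1.960 + 0.553) / √76
d = 2.513 / 8.718
d ≈ 0.29

By Cohen's convention (0.2 small / 0.5 medium / 0.8 large): small effect.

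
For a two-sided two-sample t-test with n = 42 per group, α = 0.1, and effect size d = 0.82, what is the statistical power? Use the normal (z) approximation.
Power ≈ 0.98

Power calculation (two-sample t-test, normal approximation):
z_β = d · √(n/2) - z_{α/2}
z_β = 0.82 · √(42/2) - 1.645
z_β = 0.82 · 4.583 - 1.645
z_β = 2.113

Power = Φ(z_β) = Φ(2.113) ≈ 0.983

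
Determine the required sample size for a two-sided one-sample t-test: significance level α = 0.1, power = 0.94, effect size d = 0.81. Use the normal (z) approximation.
n = 16

Sample size formula (one-sample t-test, normal approximation):
n = ((z_{α/2} + z_β) / d)²

z_{α/2} = 1.645 (for α = 0.1, two-sided)
z_β = 1.555 (for power = 0.94)
d = 0.81

n = ((1.645 + 1.555) / 0.81)²
n = (3.951)²
n ≈ 15.61
Round up to the next whole number: n = 16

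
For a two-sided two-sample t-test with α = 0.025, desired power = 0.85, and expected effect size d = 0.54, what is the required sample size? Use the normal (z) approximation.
n = 74 per group

Sample size formula (two-sample t-test, normal approximation):
n = 2 · ((z_{α/2} + z_β) / d)²

z_{α/2} = 2.241 (for α = 0.025, two-sided)
z_β = 1.036 (for power = 0.85)
d = 0.54

n = 2 · ((2.241 + 1.036) / 0.54)²
n = 2 · (6.069)²
n ≈ 73.67
Round up to the next whole number: n = 74 per group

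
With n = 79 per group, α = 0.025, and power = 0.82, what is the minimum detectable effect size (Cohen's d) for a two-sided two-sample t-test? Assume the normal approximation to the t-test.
d ≈ 0.50

Minimum detectable effect (two-sample t-test, normal approximation):
d = (z_{α/2} + z_β) / √(n/2)
d = (2.241 + 0.915) / √(79/2)
d = 3.157 / 6.285
d ≈ 0.50

By Cohen's convention (0.2 small / 0.5 medium / 0.8 large): medium effect.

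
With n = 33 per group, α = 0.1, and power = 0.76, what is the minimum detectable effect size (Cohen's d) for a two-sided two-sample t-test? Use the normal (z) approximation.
d ≈ 0.58

Minimum detectable effect (two-sample t-test, normal approximation):
d = (z_{α/2} + z_β) / √(n/2)
d = (1.645 + 0.706) / √(33/2)
d = 2.351 / 4.062
d ≈ 0.58

By Cohen's convention (0.2 small / 0.5 medium / 0.8 large): medium effect.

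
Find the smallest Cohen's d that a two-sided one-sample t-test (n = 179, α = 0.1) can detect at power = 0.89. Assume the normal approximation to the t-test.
d ≈ 0.21

Minimum detectable effect (one-sample t-test, normal approximation):
d = (z_{α/2} + z_β) / √n
d = (1.645 + 1.227) / √179
d = 2.871 / 13.379
d ≈ 0.21

By Cohen's convention (0.2 small / 0.5 medium / 0.8 large): small effect.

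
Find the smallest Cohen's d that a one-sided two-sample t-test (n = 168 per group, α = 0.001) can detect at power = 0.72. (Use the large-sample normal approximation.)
d ≈ 0.40

Minimum detectable effect (two-sample t-test, normal approximation):
d = (z_α + z_β) / √(n/2)
d = (3.090 + 0.583) / √(168/2)
d = 3.673 / 9.165
d ≈ 0.40

By Cohen's convention (0.2 small / 0.5 medium / 0.8 large): small effect.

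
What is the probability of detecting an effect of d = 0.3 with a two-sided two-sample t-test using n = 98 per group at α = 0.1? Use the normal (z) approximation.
Power ≈ 0.68

Power calculation (two-sample t-test, normal approximation):
z_β = d · √(n/2) - z_{α/2}
z_β = 0.3 · √(98/2) - 1.645
z_β = 0.3 · 7.000 - 1.645
z_β = 0.455

Power = Φ(z_β) = Φ(0.455) ≈ 0.675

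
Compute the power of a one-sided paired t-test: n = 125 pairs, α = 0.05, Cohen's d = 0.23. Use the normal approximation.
Power ≈ 0.82

Power calculation (paired t-test, normal approximation):
z_β = d · √n - z_α
z_β = 0.23 · √125 - 1.645
z_β = 0.23 · 11.180 - 1.645
z_β = 0.927

Power = Φ(z_β) = Φ(0.927) ≈ 0.823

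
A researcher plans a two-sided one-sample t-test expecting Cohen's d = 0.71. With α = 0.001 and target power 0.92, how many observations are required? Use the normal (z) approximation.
n = 44

Sample size formula (one-sample t-test, normal approximation):
n = ((z_{α/2} + z_β) / d)²

z_{α/2} = 3.291 (for α = 0.001, two-sided)
z_β = 1.405 (for power = 0.92)
d = 0.71

n = ((3.291 + 1.405) / 0.71)²
n = (6.614)²
n ≈ 43.74
Round up to the next whole number: n = 44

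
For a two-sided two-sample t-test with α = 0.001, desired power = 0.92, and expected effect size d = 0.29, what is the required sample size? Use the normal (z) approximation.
n = 525 per group

Sample size formula (two-sample t-test, normal approximation):
n = 2 · ((z_{α/2} + z_β) / d)²

z_{α/2} = 3.291 (for α = 0.001, two-sided)
z_β = 1.405 (for power = 0.92)
d = 0.29

n = 2 · ((3.291 + 1.405) / 0.29)²
n = 2 · (16.193)²
n ≈ 524.43
Round up to the next whole number: n = 525 per group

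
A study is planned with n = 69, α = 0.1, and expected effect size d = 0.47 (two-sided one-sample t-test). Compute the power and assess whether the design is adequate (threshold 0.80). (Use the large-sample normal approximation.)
Power ≈ 0.99; the study is adequately powered (power ≥ 0.80)

Power calculation (one-sample t-test, normal approximation):
z_β = d · √n - z_{α/2}
z_β = 0.47 · √69 - 1.645
z_β = 0.47 · 8.307 - 1.645
z_β = 2.259

Power = Φ(z_β) = Φ(2.259) ≈ 0.988

Effect size d = 0.47 is small by Cohen's convention (0.2/0.5/0.8).

Threshold: power ≥ 0.80 is conventionally adequate.
Power ≈ 0.99 → the study is adequately powered (power ≥ 0.80).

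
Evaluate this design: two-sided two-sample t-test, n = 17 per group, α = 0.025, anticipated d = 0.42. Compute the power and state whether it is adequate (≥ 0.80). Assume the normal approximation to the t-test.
Power ≈ 0.15; the study is underpowered (power < 0.80)

Power calculation (two-sample t-test, normal approximation):
z_β = d · √(n/2) - z_{α/2}
z_β = 0.42 · √(17/2) - 2.241
z_β = 0.42 · 2.915 - 2.241
z_β = -1.017

Power = Φ(z_β) = Φ(-1.017) ≈ 0.155

Effect size d = 0.42 is small by Cohen's convention (0.2/0.5/0.8).

Threshold: power ≥ 0.80 is conventionally adequate.
Power ≈ 0.15 → the study is underpowered (power < 0.80).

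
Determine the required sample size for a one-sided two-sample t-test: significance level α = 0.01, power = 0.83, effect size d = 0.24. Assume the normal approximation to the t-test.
n = 374 per group

Sample size formula (two-sample t-test, normal approximation):
n = 2 · ((z_α + z_β) / d)²

z_α = 2.326 (for α = 0.01, one-sided)
z_β = 0.954 (for power = 0.83)
d = 0.24

n = 2 · ((2.326 + 0.954) / 0.24)²
n = 2 · (13.667)²
n ≈ 373.57
Round up to the next whole number: n = 374 per group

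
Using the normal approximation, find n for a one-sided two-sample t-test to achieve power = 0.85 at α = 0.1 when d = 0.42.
n = 61 per group

Sample size formula (two-sample t-test, normal approximation):
n = 2 · ((z_α + z_β) / d)²

z_α = 1.282 (for α = 0.1, one-sided)
z_β = 1.036 (for power = 0.85)
d = 0.42

n = 2 · ((1.282 + 1.036) / 0.42)²
n = 2 · (5.519)²
n ≈ 60.92
Round up to the next whole number: n = 61 per group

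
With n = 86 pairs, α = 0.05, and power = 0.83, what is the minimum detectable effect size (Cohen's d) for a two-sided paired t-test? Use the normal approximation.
d ≈ 0.31

Minimum detectable effect (paired t-test, normal approximation):
d = (z_{α/2} + z_β) / √n
d = (1.960 + 0.954) / √86
d = 2.914 / 9.274
d ≈ 0.31

By Cohen's convention (0.2 small / 0.5 medium / 0.8 large): small effect.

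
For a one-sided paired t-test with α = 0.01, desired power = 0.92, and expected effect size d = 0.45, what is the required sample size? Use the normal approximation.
n = 69 pairs

Sample size formula (paired t-test, normal approximation):
n = ((z_α + z_β) / d)²

z_α = 2.326 (for α = 0.01, one-sided)
z_β = 1.405 (for power = 0.92)
d = 0.45

n = ((2.326 + 1.405) / 0.45)²
n = (8.291)²
n ≈ 68.74
Round up to the next whole number: n = 69 pairs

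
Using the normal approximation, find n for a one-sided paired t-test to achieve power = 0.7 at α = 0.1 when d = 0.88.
n = 5 pairs

Sample size formula (paired t-test, normal approximation):
n = ((z_α + z_β) / d)²

z_α = 1.282 (for α = 0.1, one-sided)
z_β = 0.524 (for power = 0.7)
d = 0.88

n = ((1.282 + 0.524) / 0.88)²
n = (2.052)²
n ≈ 4.21
Round up to the next whole number: n = 5 pairs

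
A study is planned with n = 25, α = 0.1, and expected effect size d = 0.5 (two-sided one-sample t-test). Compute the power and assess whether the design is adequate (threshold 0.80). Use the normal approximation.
Power ≈ 0.80; the study is adequately powered (power ≥ 0.80)

Power calculation (one-sample t-test, normal approximation):
z_β = d · √n - z_{α/2}
z_β = 0.5 · √25 - 1.645
z_β = 0.5 · 5.000 - 1.645
z_β = 0.855

Power = Φ(z_β) = Φ(0.855) ≈ 0.804

Effect size d = 0.5 is medium by Cohen's convention (0.2/0.5/0.8).

Threshold: power ≥ 0.80 is conventionally adequate.
Power ≈ 0.80 → the study is adequately powered (power ≥ 0.80).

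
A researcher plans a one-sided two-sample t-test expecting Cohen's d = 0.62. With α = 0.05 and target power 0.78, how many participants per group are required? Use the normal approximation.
n = 31 per group

Sample size formula (two-sample t-test, normal approximation):
n = 2 · ((z_α + z_β) / d)²

z_α = 1.645 (for α = 0.05, one-sided)
z_β = 0.772 (for power = 0.78)
d = 0.62

n = 2 · ((1.645 + 0.772) / 0.62)²
n = 2 · (3.898)²
n ≈ 30.39
Round up to the next whole number: n = 31 per group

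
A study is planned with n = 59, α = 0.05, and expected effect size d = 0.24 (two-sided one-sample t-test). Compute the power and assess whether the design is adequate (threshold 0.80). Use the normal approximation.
Power ≈ 0.45; the study is underpowered (power < 0.80)

Power calculation (one-sample t-test, normal approximation):
z_β = d · √n - z_{α/2}
z_β = 0.24 · √59 - 1.960
z_β = 0.24 · 7.681 - 1.960
z_β = -0.116

Power = Φ(z_β) = Φ(-0.116) ≈ 0.454

Effect size d = 0.24 is small by Cohen's convention (0.2/0.5/0.8).

Threshold: power ≥ 0.80 is conventionally adequate.
Power ≈ 0.45 → the study is underpowered (power < 0.80).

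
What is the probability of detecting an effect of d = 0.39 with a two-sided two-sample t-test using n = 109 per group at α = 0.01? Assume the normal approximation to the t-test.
Power ≈ 0.62

Power calculation (two-sample t-test, normal approximation):
z_β = d · √(n/2) - z_{α/2}
z_β = 0.39 · √(109/2) - 2.576
z_β = 0.39 · 7.382 - 2.576
z_β = 0.303

Power = Φ(z_β) = Φ(0.303) ≈ 0.619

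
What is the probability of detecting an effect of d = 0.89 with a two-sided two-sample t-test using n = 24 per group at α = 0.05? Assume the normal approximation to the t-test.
Power ≈ 0.87

Power calculation (two-sample t-test, normal approximation):
z_β = d · √(n/2) - z_{α/2}
z_β = 0.89 · √(24/2) - 1.960
z_β = 0.89 · 3.464 - 1.960
z_β = 1.123

Power = Φ(z_β) = Φ(1.123) ≈ 0.869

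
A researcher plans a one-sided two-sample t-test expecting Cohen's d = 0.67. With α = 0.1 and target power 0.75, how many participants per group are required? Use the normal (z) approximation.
n = 18 per group

Sample size formula (two-sample t-test, normal approximation):
n = 2 · ((z_α + z_β) / d)²

z_α = 1.282 (for α = 0.1, one-sided)
z_β = 0.674 (for power = 0.75)
d = 0.67

n = 2 · ((1.282 + 0.674) / 0.67)²
n = 2 · (2.919)²
n ≈ 17.04
Round up to the next whole number: n = 18 per group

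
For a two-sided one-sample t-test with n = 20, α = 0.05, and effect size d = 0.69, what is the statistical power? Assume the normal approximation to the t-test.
Power ≈ 0.87

Power calculation (one-sample t-test, normal approximation):
z_β = d · √n - z_{α/2}
z_β = 0.69 · √20 - 1.960
z_β = 0.69 · 4.472 - 1.960
z_β = 1.126

Power = Φ(z_β) = Φ(1.126) ≈ 0.870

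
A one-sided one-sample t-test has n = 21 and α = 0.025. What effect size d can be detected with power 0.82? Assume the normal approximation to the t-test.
d ≈ 0.63

Minimum detectable effect (one-sample t-test, normal approximation):
d = (z_α + z_β) / √n
d = (1.960 + 0.915) / √21
d = 2.875 / 4.583
d ≈ 0.63

By Cohen's convention (0.2 small / 0.5 medium / 0.8 large): medium effect.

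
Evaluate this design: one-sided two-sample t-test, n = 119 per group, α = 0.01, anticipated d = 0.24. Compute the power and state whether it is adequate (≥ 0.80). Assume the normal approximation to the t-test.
Power ≈ 0.32; the study is underpowered (power < 0.80)

Power calculation (two-sample t-test, normal approximation):
z_β = d · √(n/2) - z_α
z_β = 0.24 · √(119/2) - 2.326
z_β = 0.24 · 7.714 - 2.326
z_β = -0.475

Power = Φ(z_β) = Φ(-0.475) ≈ 0.317

Effect size d = 0.24 is small by Cohen's convention (0.2/0.5/0.8).

Threshold: power ≥ 0.80 is conventionally adequate.
Power ≈ 0.32 → the study is underpowered (power < 0.80).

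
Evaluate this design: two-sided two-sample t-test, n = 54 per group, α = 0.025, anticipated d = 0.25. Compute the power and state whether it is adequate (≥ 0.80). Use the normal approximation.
Power ≈ 0.17; the study is underpowered (power < 0.80)

Power calculation (two-sample t-test, normal approximation):
z_β = d · √(n/2) - z_{α/2}
z_β = 0.25 · √(54/2) - 2.241
z_β = 0.25 · 5.196 - 2.241
z_β = -0.942

Power = Φ(z_β) = Φ(-0.942) ≈ 0.173

Effect size d = 0.25 is small by Cohen's convention (0.2/0.5/0.8).

Threshold: power ≥ 0.80 is conventionally adequate.
Power ≈ 0.17 → the study is underpowered (power < 0.80).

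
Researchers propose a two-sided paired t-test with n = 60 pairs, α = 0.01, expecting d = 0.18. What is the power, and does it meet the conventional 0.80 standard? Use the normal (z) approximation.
Power ≈ 0.12; the study is underpowered (power < 0.80)

Power calculation (paired t-test, normal approximation):
z_β = d · √n - z_{α/2}
z_β = 0.18 · √60 - 2.576
z_β = 0.18 · 7.746 - 2.576
z_β = -1.182

Power = Φ(z_β) = Φ(-1.182) ≈ 0.119

Effect size d = 0.18 is very small by Cohen's convention (0.2/0.5/0.8).

Threshold: power ≥ 0.80 is conventionally adequate.
Power ≈ 0.12 → the study is underpowered (power < 0.80).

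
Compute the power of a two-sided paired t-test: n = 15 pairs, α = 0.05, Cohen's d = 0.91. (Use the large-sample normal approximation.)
Power ≈ 0.94

Power calculation (paired t-test, normal approximation):
z_β = d · √n - z_{α/2}
z_β = 0.91 · √15 - 1.960
z_β = 0.91 · 3.873 - 1.960
z_β = 1.564

Power = Φ(z_β) = Φ(1.564) ≈ 0.941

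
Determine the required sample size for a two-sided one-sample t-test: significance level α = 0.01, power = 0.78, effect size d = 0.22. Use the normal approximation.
n = 232

Sample size formula (one-sample t-test, normal approximation):
n = ((z_{α/2} + z_β) / d)²

z_{α/2} = 2.576 (for α = 0.01, two-sided)
z_β = 0.772 (for power = 0.78)
d = 0.22

n = ((2.576 + 0.772) / 0.22)²
n = (15.218)²
n ≈ 231.59
Round up to the next whole number: n = 232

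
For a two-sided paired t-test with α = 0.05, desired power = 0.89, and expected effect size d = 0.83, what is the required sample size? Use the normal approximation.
n = 15 pairs

Sample size formula (paired t-test, normal approximation):
n = ((z_{α/2} + z_β) / d)²

z_{α/2} = 1.960 (for α = 0.05, two-sided)
z_β = 1.227 (for power = 0.89)
d = 0.83

n = ((1.960 + 1.227) / 0.83)²
n = (3.840)²
n ≈ 14.75
Round up to the next whole number: n = 15 pairs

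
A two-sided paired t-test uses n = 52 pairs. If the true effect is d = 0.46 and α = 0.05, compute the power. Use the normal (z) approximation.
Power ≈ 0.91

Power calculation (paired t-test, normal approximation):
z_β = d · √n - z_{α/2}
z_β = 0.46 · √52 - 1.960
z_β = 0.46 · 7.211 - 1.960
z_β = 1.357

Power = Φ(z_β) = Φ(1.357) ≈ 0.913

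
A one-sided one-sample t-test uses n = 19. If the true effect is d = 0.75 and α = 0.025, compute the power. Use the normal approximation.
Power ≈ 0.90

Power calculation (one-sample t-test, normal approximation):
z_β = d · √n - z_α
z_β = 0.75 · √19 - 1.960
z_β = 0.75 · 4.359 - 1.960
z_β = 1.309

Power = Φ(z_β) = Φ(1.309) ≈ 0.905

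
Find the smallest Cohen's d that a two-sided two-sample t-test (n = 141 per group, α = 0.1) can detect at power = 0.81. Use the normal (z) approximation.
d ≈ 0.30

Minimum detectable effect (two-sample t-test, normal approximation):
d = (z_{α/2} + z_β) / √(n/2)
d = (1.645 + 0.878) / √(141/2)
d = 2.523 / 8.396
d ≈ 0.30

By Cohen's convention (0.2 small / 0.5 medium / 0.8 large): small effect.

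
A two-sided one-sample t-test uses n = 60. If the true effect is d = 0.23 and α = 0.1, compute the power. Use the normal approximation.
Power ≈ 0.55

Power calculation (one-sample t-test, normal approximation):
z_β = d · √n - z_{α/2}
z_β = 0.23 · √60 - 1.645
z_β = 0.23 · 7.746 - 1.645
z_β = 0.137

Power = Φ(z_β) = Φ(0.137) ≈ 0.554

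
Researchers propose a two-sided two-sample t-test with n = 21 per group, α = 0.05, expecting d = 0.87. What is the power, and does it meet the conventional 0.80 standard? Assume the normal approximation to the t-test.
Power ≈ 0.80; the study is adequately powered (power ≥ 0.80)

Power calculation (two-sample t-test, normal approximation):
z_β = d · √(n/2) - z_{α/2}
z_β = 0.87 · √(21/2) - 1.960
z_β = 0.87 · 3.240 - 1.960
z_β = 0.859

Power = Φ(z_β) = Φ(0.859) ≈ 0.805

Effect size d = 0.87 is large by Cohen's convention (0.2/0.5/0.8).

Threshold: power ≥ 0.80 is conventionally adequate.
Power ≈ 0.80 → the study is adequately powered (power ≥ 0.80).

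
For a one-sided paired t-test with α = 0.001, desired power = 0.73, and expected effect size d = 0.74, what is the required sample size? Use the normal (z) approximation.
n = 26 pairs

Sample size formula (paired t-test, normal approximation):
n = ((z_α + z_β) / d)²

z_α = 3.090 (for α = 0.001, one-sided)
z_β = 0.613 (for power = 0.73)
d = 0.74

n = ((3.090 + 0.613) / 0.74)²
n = (5.004)²
n ≈ 25.04
Round up to the next whole number: n = 26 pairs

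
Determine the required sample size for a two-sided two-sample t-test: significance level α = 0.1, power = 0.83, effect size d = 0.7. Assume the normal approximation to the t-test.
n = 28 per group

Sample size formula (two-sample t-test, normal approximation):
n = 2 · ((z_{α/2} + z_β) / d)²

z_{α/2} = 1.645 (for α = 0.1, two-sided)
z_β = 0.954 (for power = 0.83)
d = 0.7

n = 2 · ((1.645 + 0.954) / 0.7)²
n = 2 · (3.713)²
n ≈ 27.57
Round up to the next whole number: n = 28 per group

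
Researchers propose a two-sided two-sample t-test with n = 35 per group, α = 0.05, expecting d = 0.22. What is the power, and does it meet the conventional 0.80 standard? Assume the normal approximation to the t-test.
Power ≈ 0.15; the study is underpowered (power < 0.80)

Power calculation (two-sample t-test, normal approximation):
z_β = d · √(n/2) - z_{α/2}
z_β = 0.22 · √(35/2) - 1.960
z_β = 0.22 · 4.183 - 1.960
z_β = -1.040

Power = Φ(z_β) = Φ(-1.040) ≈ 0.149

Effect size d = 0.22 is small by Cohen's convention (0.2/0.5/0.8).

Threshold: power ≥ 0.80 is conventionally adequate.
Power ≈ 0.15 → the study is underpowered (power < 0.80).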